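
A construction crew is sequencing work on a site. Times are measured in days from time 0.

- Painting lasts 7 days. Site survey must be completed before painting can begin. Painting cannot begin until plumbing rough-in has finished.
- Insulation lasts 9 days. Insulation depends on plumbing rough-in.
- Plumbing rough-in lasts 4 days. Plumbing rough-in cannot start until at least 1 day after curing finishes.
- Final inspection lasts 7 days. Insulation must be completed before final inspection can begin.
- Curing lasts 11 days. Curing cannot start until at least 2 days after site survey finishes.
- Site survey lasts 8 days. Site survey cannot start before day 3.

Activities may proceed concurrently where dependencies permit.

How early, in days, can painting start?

Site survey cannot begin until its own release at day 3. It runs from day 3 to 3 + 8 = day 11.
Curing cannot begin until site survey (finishes day 11, plus 2-day gap → day 13). It runs from day 13 to 13 + 11 = day 24.
After curing (finishes day 24, plus 1-day gap → day 25), plumbing rough-in can start at day 25 and finishes at day 29.
Painting waits on site survey (finishes day 11); plumbing rough-in (finishes day 29). The latest of these is day 29, which is the earliest painting can start.

29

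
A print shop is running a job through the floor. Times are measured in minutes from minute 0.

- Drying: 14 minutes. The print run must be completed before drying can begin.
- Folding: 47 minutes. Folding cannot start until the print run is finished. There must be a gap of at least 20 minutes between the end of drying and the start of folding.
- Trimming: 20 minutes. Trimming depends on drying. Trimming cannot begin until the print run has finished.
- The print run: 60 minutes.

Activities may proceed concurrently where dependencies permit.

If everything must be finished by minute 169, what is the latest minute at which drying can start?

To finish by minute 169, trimming (duration 20) must start no later than minute 149.
Nothing follows folding; the deadline of minute 169 is its only limit. It must start by 169 − 47 = minute 122.
Drying feeds trimming (must start by minute 149); folding (must start by minute 122, minus 20-minute gap → minute 102). Taking the minimum, drying must finish by minute 102 and start by 102 − 14 = minute 88.

88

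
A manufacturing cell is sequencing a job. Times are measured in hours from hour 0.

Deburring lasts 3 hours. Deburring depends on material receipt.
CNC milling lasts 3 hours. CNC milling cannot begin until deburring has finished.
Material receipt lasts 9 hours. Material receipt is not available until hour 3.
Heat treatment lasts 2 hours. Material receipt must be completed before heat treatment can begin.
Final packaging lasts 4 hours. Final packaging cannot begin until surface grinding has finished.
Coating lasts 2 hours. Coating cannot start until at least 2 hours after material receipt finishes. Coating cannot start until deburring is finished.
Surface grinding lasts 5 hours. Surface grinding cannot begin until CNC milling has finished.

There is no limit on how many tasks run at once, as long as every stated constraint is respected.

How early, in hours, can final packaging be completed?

27

Material receipt cannot begin until its own release at hour 3. It runs from hour 3 to 3 + 9 = hour 12.
After material receipt (finishes hour 12), deburring can start at hour 12 and finishes at hour 15.
CNC milling waits on deburring (finishes hour 15), so it starts at hour 15 and finishes at 15 + 3 = hour 18.
After CNC milling (finishes hour 18), surface grinding can start at hour 18 and finishes at hour 23.
Final packaging waits on surface grinding (finishes hour 23), so it starts at hour 23 and finishes at 23 + 4 = hour 27.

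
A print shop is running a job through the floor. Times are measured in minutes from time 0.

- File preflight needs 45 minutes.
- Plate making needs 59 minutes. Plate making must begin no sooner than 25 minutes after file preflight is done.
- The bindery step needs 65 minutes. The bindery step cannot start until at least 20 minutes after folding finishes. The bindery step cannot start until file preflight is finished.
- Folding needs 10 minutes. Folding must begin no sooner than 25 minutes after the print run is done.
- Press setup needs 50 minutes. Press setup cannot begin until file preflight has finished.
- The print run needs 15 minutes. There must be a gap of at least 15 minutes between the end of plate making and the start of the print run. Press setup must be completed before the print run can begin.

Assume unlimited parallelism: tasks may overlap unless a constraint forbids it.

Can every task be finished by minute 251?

No

File preflight can start immediately at minute 0; it finishes at minute 45.
After file preflight (finishes minute 45), press setup can start at minute 45 and finishes at minute 95.
Plate making cannot begin until file preflight (finishes minute 45, plus 25-minute gap → minute 70). It runs from minute 70 to 70 + 59 = minute 129.
For the print run: plate making (finishes minute 129, plus 15-minute gap → minute 144); press setup (finishes minute 95). Taking the maximum gives a start of minute 144, and it finishes at 144 + 15 = minute 159.
After the print run (finishes minute 159, plus 25-minute gap → minute 184), folding can start at minute 184 and finishes at minute 194.
For the bindery step: folding (finishes minute 194, plus 20-minute gap → minute 214); file preflight (finishes minute 45). Taking the maximum gives a start of minute 214, and it finishes at 214 + 65 = minute 279.
The earliest everything can be done is minute 279, which is after the deadline of 251, so it is not possible.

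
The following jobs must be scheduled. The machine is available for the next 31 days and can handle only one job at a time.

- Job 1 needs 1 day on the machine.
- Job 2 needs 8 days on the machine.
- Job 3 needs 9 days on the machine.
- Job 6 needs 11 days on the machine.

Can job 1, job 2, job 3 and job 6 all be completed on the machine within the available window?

Yes

Running back to back, the jobs need 1 + 8 + 9 + 11 = 29 days on the machine.
Since 29 ≤ 31, they fit within the window.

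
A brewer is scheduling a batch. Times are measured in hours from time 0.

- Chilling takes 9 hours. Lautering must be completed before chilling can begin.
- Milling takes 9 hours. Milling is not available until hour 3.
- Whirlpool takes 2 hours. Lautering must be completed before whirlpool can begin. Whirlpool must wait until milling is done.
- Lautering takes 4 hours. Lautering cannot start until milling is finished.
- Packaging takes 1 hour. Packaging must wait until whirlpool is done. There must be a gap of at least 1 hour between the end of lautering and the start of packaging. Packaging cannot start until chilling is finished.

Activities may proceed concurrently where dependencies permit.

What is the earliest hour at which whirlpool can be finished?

Milling waits on its own release at hour 3, so it starts at hour 3 and finishes at 3 + 9 = hour 12.
Lautering cannot begin until milling (finishes hour 12). It runs from hour 12 to 12 + 4 = hour 16.
Whirlpool needs all of lautering (finishes hour 16); milling (finishes hour 12). That puts its earliest start at hour 16; it finishes at 16 + 2 = hour 18.

18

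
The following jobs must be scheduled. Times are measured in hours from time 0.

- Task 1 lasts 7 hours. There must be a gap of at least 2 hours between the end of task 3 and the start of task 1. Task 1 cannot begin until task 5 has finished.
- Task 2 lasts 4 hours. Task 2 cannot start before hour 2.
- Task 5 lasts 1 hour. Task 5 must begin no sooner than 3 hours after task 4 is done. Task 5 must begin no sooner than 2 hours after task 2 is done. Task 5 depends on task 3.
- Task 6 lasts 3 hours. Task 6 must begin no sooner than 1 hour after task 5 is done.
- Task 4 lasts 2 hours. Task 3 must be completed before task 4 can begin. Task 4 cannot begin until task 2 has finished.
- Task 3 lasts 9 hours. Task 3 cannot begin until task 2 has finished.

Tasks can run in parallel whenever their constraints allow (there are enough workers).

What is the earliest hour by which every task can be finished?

Task 2 cannot begin until its own release at hour 2. It runs from hour 2 to 2 + 4 = hour 6.
After task 2 (finishes hour 6), task 3 can start at hour 6 and finishes at hour 15.
For task 4: task 3 (finishes hour 15); task 2 (finishes hour 6). Taking the maximum gives a start of hour 15, and it finishes at 15 + 2 = hour 17.
Task 5 needs all of task 4 (finishes hour 17, plus 3-hour gap → hour 20); task 2 (finishes hour 6, plus 2-hour gap → hour 8); task 3 (finishes hour 15). That puts its earliest start at hour 20; it finishes at 20 + 1 = hour 21.
After task 5 (finishes hour 21, plus 1-hour gap → hour 22), task 6 can start at hour 22 and finishes at hour 25.
Task 1 cannot start until task 3 (finishes hour 15, plus 2-hour gap → hour 17); task 5 (finishes hour 21). The controlling bound is hour 21, so task 1 finishes at 21 + 7 = hour 28.
All tasks are finished once the last one completes. Finish times: Task 1 at 28, Task 2 at 6, Task 3 at 15, Task 4 at 17, Task 5 at 21, Task 6 at 25. The latest is hour 28.

28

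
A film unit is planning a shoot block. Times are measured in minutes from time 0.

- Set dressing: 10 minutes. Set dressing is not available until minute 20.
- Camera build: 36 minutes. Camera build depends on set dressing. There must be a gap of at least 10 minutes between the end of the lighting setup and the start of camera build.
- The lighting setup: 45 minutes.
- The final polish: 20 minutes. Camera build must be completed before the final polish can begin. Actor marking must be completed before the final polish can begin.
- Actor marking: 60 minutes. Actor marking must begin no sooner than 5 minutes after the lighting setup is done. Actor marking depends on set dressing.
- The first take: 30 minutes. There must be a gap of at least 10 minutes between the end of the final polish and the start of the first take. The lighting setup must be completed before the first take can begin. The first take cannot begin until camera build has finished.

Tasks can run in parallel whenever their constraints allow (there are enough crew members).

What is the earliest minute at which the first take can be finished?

170

The lighting setup has no prerequisites, so it starts at minute 0 and finishes at minute 45.
Set dressing cannot begin until its own release at minute 20. It runs from minute 20 to 20 + 10 = minute 30.
Actor marking has to wait for the lighting setup (finishes minute 45, plus 5-minute gap → minute 50); set dressing (finishes minute 30). The latest of these is minute 50, so actor marking runs minute 50 to 50 + 60 = minute 110.
Camera build needs all of set dressing (finishes minute 30); the lighting setup (finishes minute 45, plus 10-minute gap → minute 55). That puts its earliest start at minute 55; it finishes at 55 + 36 = minute 91.
The final polish cannot start until camera build (finishes minute 91); actor marking (finishes minute 110). The controlling bound is minute 110, so the final polish finishes at 110 + 20 = minute 130.
For the first take: the final polish (finishes minute 130, plus 10-minute gap → minute 140); the lighting setup (finishes minute 45); camera build (finishes minute 91). Taking the maximum gives a start of minute 140, and it finishes at 140 + 30 = minute 170.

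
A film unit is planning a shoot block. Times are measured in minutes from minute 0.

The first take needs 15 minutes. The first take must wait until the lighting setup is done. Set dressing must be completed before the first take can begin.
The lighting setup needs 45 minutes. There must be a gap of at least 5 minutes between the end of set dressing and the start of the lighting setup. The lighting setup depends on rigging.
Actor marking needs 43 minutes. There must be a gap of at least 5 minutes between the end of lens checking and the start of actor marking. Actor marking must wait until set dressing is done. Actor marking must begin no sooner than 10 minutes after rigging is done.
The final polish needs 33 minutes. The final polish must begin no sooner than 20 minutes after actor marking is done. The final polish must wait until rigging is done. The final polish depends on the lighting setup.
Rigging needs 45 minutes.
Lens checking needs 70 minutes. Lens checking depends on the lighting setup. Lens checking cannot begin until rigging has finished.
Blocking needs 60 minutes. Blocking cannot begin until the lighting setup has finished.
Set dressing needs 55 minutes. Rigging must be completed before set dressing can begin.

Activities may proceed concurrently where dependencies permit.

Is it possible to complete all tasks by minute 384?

Yes

Nothing blocks rigging, so it runs from minute 0 to minute 45.
Set dressing cannot begin until rigging (finishes minute 45). It runs from minute 45 to 45 + 55 = minute 100.
The lighting setup needs all of set dressing (finishes minute 100, plus 5-minute gap → minute 105); rigging (finishes minute 45). That puts its earliest start at minute 105; it finishes at 105 + 45 = minute 150.
The first take has to wait for the lighting setup (finishes minute 150); set dressing (finishes minute 100). The latest of these is minute 150, so the first take runs minute 150 to 150 + 15 = minute 165.
Blocking waits on the lighting setup (finishes minute 150), so it starts at minute 150 and finishes at 150 + 60 = minute 210.
Lens checking needs all of the lighting setup (finishes minute 150); rigging (finishes minute 45). That puts its earliest start at minute 150; it finishes at 150 + 70 = minute 220.
For actor marking: lens checking (finishes minute 220, plus 5-minute gap → minute 225); set dressing (finishes minute 100); rigging (finishes minute 45, plus 10-minute gap → minute 55). Taking the maximum gives a start of minute 225, and it finishes at 225 + 43 = minute 268.
The final polish cannot start until actor marking (finishes minute 268, plus 20-minute gap → minute 288); rigging (finishes minute 45); the lighting setup (finishes minute 150). The controlling bound is minute 288, so the final polish finishes at 288 + 33 = minute 321.
Every task is finished by minute 321, which is no later than the deadline of 384, so the schedule is feasible.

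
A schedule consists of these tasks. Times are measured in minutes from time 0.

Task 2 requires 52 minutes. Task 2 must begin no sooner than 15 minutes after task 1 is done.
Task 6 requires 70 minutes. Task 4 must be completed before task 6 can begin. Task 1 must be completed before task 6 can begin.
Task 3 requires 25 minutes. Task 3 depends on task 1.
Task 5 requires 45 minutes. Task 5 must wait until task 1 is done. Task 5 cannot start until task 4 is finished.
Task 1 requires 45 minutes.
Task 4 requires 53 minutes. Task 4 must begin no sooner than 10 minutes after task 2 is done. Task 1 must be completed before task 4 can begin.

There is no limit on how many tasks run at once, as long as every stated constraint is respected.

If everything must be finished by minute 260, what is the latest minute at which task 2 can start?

75

Task 5 has no dependents, so it just needs to finish by minute 260. Starting by 260 − 45 = minute 215 achieves that.
Nothing follows task 6; the deadline of minute 260 is its only limit. It must start by 260 − 70 = minute 190.
Task 4 has several dependents: task 5 (must start by minute 215); task 6 (must start by minute 190). The earliest of those limits is minute 190, so task 4 must start by 190 − 53 = minute 137.
Task 2 must finish before task 4 (must start by minute 137, minus 10-minute gap → minute 127). With a 52-minute duration, task 2 must start by 127 − 52 = minute 75.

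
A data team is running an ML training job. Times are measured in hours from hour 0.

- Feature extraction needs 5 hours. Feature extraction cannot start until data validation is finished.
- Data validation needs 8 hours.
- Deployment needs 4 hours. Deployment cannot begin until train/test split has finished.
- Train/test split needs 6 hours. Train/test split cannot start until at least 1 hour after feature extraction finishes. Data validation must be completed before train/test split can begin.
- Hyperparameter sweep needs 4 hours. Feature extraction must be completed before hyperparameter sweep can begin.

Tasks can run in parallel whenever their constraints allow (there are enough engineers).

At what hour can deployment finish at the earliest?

24

Data validation has no prerequisites, so it starts at hour 0 and finishes at hour 8.
After data validation (finishes hour 8), feature extraction can start at hour 8 and finishes at hour 13.
Train/test split cannot start until feature extraction (finishes hour 13, plus 1-hour gap → hour 14); data validation (finishes hour 8). The controlling bound is hour 14, so train/test split finishes at 14 + 6 = hour 20.
Deployment waits on train/test split (finishes hour 20), so it starts at hour 20 and finishes at 20 + 4 = hour 24.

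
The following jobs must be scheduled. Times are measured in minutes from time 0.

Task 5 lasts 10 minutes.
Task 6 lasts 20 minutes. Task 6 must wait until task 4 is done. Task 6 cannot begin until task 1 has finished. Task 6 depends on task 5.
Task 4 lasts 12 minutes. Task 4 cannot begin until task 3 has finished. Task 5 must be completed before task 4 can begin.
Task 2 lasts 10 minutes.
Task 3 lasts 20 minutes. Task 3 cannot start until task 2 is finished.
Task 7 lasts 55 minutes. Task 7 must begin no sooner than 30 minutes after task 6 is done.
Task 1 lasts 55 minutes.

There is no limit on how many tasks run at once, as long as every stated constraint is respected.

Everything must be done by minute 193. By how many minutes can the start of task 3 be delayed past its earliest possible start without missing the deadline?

46

Nothing blocks task 2, so it runs from minute 0 to minute 10.
Task 3 waits on task 2 (finishes minute 10), so it starts at minute 10 and finishes at 10 + 20 = minute 30.

Working backward from the deadline:
Task 7 must finish by minute 193; it takes 55 minutes, so it must start by 193 − 55 = minute 138.
Task 6 must finish before task 7 (must start by minute 138, minus 30-minute gap → minute 108). With a 20-minute duration, task 6 must start by 108 − 20 = minute 88.
Task 4 must finish before task 6 (must start by minute 88). With a 12-minute duration, task 4 must start by 88 − 12 = minute 76.
Task 3 has to be done before task 4 (must start by minute 76). That means finishing by minute 76, i.e. starting by 76 − 20 = minute 56.
So task 3 can start as early as minute 10 and as late as minute 56, giving 56 − 10 = 46 minutes of slack.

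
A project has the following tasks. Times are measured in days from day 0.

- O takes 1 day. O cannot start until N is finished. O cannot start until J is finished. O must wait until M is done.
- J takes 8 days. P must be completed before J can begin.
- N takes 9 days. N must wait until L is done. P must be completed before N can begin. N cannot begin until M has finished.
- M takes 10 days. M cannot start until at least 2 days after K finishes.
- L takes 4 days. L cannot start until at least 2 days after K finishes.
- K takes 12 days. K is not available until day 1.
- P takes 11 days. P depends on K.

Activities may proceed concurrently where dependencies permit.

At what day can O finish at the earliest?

K waits on its own release at day 1, so it starts at day 1 and finishes at 1 + 12 = day 13.
P waits on K (finishes day 13), so it starts at day 13 and finishes at 13 + 11 = day 24.
After P (finishes day 24), J can start at day 24 and finishes at day 32.
M cannot begin until K (finishes day 13, plus 2-day gap → day 15). It runs from day 15 to 15 + 10 = day 25.
L waits on K (finishes day 13, plus 2-day gap → day 15), so it starts at day 15 and finishes at 15 + 4 = day 19.
N has to wait for L (finishes day 19); P (finishes day 24); M (finishes day 25). The latest of these is day 25, so N runs day 25 to 25 + 9 = day 34.
O needs all of N (finishes day 34); J (finishes day 32); M (finishes day 25). That puts its earliest start at day 34; it finishes at 34 + 1 = day 35.

35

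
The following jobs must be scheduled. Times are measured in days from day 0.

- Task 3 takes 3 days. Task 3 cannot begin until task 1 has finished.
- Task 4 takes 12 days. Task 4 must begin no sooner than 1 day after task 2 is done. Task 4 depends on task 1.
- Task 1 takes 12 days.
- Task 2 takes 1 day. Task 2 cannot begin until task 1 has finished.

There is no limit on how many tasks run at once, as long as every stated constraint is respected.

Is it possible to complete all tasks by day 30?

Task 1 has no prerequisites, so it starts at day 0 and finishes at day 12.
Task 3 waits on task 1 (finishes day 12), so it starts at day 12 and finishes at 12 + 3 = day 15.
Task 2 waits on task 1 (finishes day 12), so it starts at day 12 and finishes at 12 + 1 = day 13.
Task 4 needs all of task 2 (finishes day 13, plus 1-day gap → day 14); task 1 (finishes day 12). That puts its earliest start at day 14; it finishes at 14 + 12 = day 26.
Every task is finished by day 26, which is no later than the deadline of 30, so the schedule is feasible.

Yes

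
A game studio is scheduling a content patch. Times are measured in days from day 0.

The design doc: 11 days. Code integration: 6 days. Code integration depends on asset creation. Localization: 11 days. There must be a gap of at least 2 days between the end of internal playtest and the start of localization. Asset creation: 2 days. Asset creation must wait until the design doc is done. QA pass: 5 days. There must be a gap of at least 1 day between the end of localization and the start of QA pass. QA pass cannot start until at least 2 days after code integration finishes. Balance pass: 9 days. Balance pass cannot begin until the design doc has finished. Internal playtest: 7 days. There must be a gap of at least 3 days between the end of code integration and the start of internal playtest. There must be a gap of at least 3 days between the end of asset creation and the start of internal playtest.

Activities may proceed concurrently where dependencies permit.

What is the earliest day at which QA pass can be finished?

The design doc can start immediately at day 0; it finishes at day 11.
Asset creation waits on the design doc (finishes day 11), so it starts at day 11 and finishes at 11 + 2 = day 13.
Code integration waits on asset creation (finishes day 13), so it starts at day 13 and finishes at 13 + 6 = day 19.
Internal playtest needs all of code integration (finishes day 19, plus 3-day gap → day 22); asset creation (finishes day 13, plus 3-day gap → day 16). That puts its earliest start at day 22; it finishes at 22 + 7 = day 29.
Localization waits on internal playtest (finishes day 29, plus 2-day gap → day 31), so it starts at day 31 and finishes at 31 + 11 = day 42.
QA pass needs all of localization (finishes day 42, plus 1-day gap → day 43); code integration (finishes day 19, plus 2-day gap → day 21). That puts its earliest start at day 43; it finishes at 43 + 5 = day 48.

48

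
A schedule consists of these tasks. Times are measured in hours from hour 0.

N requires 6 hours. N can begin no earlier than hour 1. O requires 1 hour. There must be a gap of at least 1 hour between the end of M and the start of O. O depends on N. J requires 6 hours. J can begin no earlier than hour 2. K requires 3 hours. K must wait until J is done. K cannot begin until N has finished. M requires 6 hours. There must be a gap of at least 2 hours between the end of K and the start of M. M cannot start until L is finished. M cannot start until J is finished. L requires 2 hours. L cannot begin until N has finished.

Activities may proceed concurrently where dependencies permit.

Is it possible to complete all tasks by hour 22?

Yes

N waits on its own release at hour 1, so it starts at hour 1 and finishes at 1 + 6 = hour 7.
After N (finishes hour 7), L can start at hour 7 and finishes at hour 9.
J waits on its own release at hour 2, so it starts at hour 2 and finishes at 2 + 6 = hour 8.
K has to wait for J (finishes hour 8); N (finishes hour 7). The latest of these is hour 8, so K runs hour 8 to 8 + 3 = hour 11.
M cannot start until K (finishes hour 11, plus 2-hour gap → hour 13); L (finishes hour 9); J (finishes hour 8). The controlling bound is hour 13, so M finishes at 13 + 6 = hour 19.
For O: M (finishes hour 19, plus 1-hour gap → hour 20); N (finishes hour 7). Taking the maximum gives a start of hour 20, and it finishes at 20 + 1 = hour 21.
Every task is finished by hour 21, which is no later than the deadline of 22, so the schedule is feasible.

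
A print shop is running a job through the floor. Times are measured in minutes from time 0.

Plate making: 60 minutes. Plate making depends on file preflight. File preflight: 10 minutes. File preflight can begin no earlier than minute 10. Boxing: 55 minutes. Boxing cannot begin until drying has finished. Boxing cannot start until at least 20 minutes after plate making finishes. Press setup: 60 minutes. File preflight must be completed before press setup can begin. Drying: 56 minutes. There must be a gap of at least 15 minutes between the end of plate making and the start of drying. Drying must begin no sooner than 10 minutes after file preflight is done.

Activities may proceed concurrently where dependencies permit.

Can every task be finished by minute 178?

No

After its own release at minute 10, file preflight can start at minute 10 and finishes at minute 20.
After file preflight (finishes minute 20), press setup can start at minute 20 and finishes at minute 80.
Plate making cannot begin until file preflight (finishes minute 20). It runs from minute 20 to 20 + 60 = minute 80.
Drying cannot start until plate making (finishes minute 80, plus 15-minute gap → minute 95); file preflight (finishes minute 20, plus 10-minute gap → minute 30). The controlling bound is minute 95, so drying finishes at 95 + 56 = minute 151.
Boxing has to wait for drying (finishes minute 151); plate making (finishes minute 80, plus 20-minute gap → minute 100). The latest of these is minute 151, so boxing runs minute 151 to 151 + 55 = minute 206.
The earliest everything can be done is minute 206, which is after the deadline of 178, so it is not possible.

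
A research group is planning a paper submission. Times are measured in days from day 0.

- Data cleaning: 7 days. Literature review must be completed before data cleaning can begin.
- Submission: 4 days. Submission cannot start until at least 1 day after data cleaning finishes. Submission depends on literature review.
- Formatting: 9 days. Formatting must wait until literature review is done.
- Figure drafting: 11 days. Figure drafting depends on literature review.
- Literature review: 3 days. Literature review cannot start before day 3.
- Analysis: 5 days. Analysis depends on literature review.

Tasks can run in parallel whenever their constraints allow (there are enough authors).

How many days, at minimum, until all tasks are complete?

After its own release at day 3, literature review can start at day 3 and finishes at day 6.
After literature review (finishes day 6), formatting can start at day 6 and finishes at day 15.
Figure drafting cannot begin until literature review (finishes day 6). It runs from day 6 to 6 + 11 = day 17.
After literature review (finishes day 6), analysis can start at day 6 and finishes at day 11.
Data cleaning cannot begin until literature review (finishes day 6). It runs from day 6 to 6 + 7 = day 13.
Submission has to wait for data cleaning (finishes day 13, plus 1-day gap → day 14); literature review (finishes day 6). The latest of these is day 14, so submission runs day 14 to 14 + 4 = day 18.
All tasks are finished once the last one completes. Finish times: Literature review at 6, Data cleaning at 13, Analysis at 11, Figure drafting at 17, Formatting at 15, Submission at 18. The latest is day 18.

18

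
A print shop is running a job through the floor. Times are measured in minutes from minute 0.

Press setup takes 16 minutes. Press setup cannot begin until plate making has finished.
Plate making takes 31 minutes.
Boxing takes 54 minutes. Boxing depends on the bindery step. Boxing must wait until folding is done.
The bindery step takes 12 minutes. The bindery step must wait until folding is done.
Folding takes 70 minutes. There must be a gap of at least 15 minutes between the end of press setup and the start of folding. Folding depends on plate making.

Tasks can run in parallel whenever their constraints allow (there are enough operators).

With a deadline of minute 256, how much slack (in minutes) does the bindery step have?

58

Nothing blocks plate making, so it runs from minute 0 to minute 31.
Press setup waits on plate making (finishes minute 31), so it starts at minute 31 and finishes at 31 + 16 = minute 47.
Folding has to wait for press setup (finishes minute 47, plus 15-minute gap → minute 62); plate making (finishes minute 31). The latest of these is minute 62, so folding runs minute 62 to 62 + 70 = minute 132.
After folding (finishes minute 132), the bindery step can start at minute 132 and finishes at minute 144.

Working backward from the deadline:
To finish by minute 256, boxing (duration 54) must start no later than minute 202.
The bindery step feeds into boxing (must start by minute 202); so the bindery step must finish by minute 202 and therefore start by minute 190.
So the bindery step can start as early as minute 132 and as late as minute 190, giving 190 − 132 = 58 minutes of slack.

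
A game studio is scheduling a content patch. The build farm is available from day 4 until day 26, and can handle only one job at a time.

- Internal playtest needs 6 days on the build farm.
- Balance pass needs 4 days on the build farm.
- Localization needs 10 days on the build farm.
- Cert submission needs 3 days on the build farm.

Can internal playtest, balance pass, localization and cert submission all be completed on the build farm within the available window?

No

The build farm window is 26 − 4 = 22 days.
Running back to back, the jobs need 6 + 4 + 10 + 3 = 23 days on the build farm.
Since 23 > 22, they cannot all fit.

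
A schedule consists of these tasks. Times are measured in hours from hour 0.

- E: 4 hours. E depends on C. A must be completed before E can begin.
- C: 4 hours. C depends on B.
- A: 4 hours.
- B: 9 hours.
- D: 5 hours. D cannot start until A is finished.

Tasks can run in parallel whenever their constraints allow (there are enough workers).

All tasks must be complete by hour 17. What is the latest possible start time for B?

Nothing follows E; the deadline of hour 17 is its only limit. It must start by 17 − 4 = hour 13.
C feeds into E (must start by hour 13); so C must finish by hour 13 and therefore start by hour 9.
B must finish before C (must start by hour 9). With a 9-hour duration, B must start by 9 − 9 = hour 0.

0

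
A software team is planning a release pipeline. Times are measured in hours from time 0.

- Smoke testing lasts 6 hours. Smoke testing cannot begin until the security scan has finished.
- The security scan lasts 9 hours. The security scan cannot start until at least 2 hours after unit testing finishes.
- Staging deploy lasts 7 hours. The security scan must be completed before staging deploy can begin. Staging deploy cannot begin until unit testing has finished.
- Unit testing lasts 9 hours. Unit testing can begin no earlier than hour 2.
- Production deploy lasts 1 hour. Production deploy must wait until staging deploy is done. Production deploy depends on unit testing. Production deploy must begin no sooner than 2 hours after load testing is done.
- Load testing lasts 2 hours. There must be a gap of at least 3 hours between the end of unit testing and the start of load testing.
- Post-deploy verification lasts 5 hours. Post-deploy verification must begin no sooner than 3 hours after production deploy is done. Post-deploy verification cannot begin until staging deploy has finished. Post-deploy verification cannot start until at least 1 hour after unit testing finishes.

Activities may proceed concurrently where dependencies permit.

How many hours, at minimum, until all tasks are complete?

38

Unit testing cannot begin until its own release at hour 2. It runs from hour 2 to 2 + 9 = hour 11.
After unit testing (finishes hour 11, plus 3-hour gap → hour 14), load testing can start at hour 14 and finishes at hour 16.
The security scan cannot begin until unit testing (finishes hour 11, plus 2-hour gap → hour 13). It runs from hour 13 to 13 + 9 = hour 22.
Smoke testing cannot begin until the security scan (finishes hour 22). It runs from hour 22 to 22 + 6 = hour 28.
Staging deploy needs all of the security scan (finishes hour 22); unit testing (finishes hour 11). That puts its earliest start at hour 22; it finishes at 22 + 7 = hour 29.
Production deploy cannot start until staging deploy (finishes hour 29); unit testing (finishes hour 11); load testing (finishes hour 16, plus 2-hour gap → hour 18). The controlling bound is hour 29, so production deploy finishes at 29 + 1 = hour 30.
Post-deploy verification cannot start until production deploy (finishes hour 30, plus 3-hour gap → hour 33); staging deploy (finishes hour 29); unit testing (finishes hour 11, plus 1-hour gap → hour 12). The controlling bound is hour 33, so post-deploy verification finishes at 33 + 5 = hour 38.
All tasks are finished once the last one completes. Finish times: Unit testing at 11, The security scan at 22, Staging deploy at 29, Smoke testing at 28, Load testing at 16, Production deploy at 30, Post-deploy verification at 38. The latest is hour 38.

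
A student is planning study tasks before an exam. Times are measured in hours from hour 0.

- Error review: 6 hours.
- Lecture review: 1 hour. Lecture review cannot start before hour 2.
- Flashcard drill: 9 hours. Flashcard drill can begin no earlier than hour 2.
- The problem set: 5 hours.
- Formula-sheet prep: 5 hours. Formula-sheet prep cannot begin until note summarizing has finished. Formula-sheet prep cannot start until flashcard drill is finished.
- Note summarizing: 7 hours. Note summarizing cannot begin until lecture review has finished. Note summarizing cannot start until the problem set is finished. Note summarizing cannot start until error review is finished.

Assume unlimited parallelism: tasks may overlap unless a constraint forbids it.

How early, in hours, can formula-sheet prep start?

13

Error review can start immediately at hour 0; it finishes at hour 6.
After its own release at hour 2, flashcard drill can start at hour 2 and finishes at hour 11.
Nothing blocks the problem set, so it runs from hour 0 to hour 5.
Lecture review waits on its own release at hour 2, so it starts at hour 2 and finishes at 2 + 1 = hour 3.
Note summarizing cannot start until lecture review (finishes hour 3); the problem set (finishes hour 5); error review (finishes hour 6). The controlling bound is hour 6, so note summarizing finishes at 6 + 7 = hour 13.
Formula-sheet prep waits on note summarizing (finishes hour 13); flashcard drill (finishes hour 11). The latest of these is hour 13, which is the earliest formula-sheet prep can start.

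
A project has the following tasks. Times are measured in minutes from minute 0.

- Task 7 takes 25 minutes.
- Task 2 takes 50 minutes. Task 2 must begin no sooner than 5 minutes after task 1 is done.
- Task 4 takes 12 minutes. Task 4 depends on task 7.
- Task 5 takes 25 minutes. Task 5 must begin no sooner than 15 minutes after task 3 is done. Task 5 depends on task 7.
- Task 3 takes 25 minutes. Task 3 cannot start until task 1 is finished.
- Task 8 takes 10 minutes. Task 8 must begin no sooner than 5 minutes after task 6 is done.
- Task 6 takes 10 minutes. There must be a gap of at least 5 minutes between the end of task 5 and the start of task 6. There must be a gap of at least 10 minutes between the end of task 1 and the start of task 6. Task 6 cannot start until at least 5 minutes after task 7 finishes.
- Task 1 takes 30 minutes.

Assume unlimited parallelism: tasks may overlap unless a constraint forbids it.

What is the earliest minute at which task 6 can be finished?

Task 7 can start immediately at minute 0; it finishes at minute 25.
Nothing blocks task 1, so it runs from minute 0 to minute 30.
After task 1 (finishes minute 30), task 3 can start at minute 30 and finishes at minute 55.
For task 5: task 3 (finishes minute 55, plus 15-minute gap → minute 70); task 7 (finishes minute 25). Taking the maximum gives a start of minute 70, and it finishes at 70 + 25 = minute 95.
Task 6 has to wait for task 5 (finishes minute 95, plus 5-minute gap → minute 100); task 1 (finishes minute 30, plus 10-minute gap → minute 40); task 7 (finishes minute 25, plus 5-minute gap → minute 30). The latest of these is minute 100, so task 6 runs minute 100 to 100 + 10 = minute 110.

110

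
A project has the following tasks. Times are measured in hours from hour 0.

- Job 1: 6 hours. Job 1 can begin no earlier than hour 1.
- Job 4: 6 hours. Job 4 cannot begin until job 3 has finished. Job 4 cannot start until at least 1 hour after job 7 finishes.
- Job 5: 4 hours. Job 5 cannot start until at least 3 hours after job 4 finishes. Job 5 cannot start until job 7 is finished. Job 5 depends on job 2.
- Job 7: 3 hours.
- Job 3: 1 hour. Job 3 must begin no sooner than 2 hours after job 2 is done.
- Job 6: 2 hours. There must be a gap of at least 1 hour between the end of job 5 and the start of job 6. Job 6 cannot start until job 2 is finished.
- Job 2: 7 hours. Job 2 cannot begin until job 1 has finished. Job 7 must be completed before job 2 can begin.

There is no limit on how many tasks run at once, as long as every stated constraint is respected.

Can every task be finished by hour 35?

Job 7 can start immediately at hour 0; it finishes at hour 3.
After its own release at hour 1, job 1 can start at hour 1 and finishes at hour 7.
Job 2 needs all of job 1 (finishes hour 7); job 7 (finishes hour 3). That puts its earliest start at hour 7; it finishes at 7 + 7 = hour 14.
After job 2 (finishes hour 14, plus 2-hour gap → hour 16), job 3 can start at hour 16 and finishes at hour 17.
Job 4 needs all of job 3 (finishes hour 17); job 7 (finishes hour 3, plus 1-hour gap → hour 4). That puts its earliest start at hour 17; it finishes at 17 + 6 = hour 23.
Job 5 has to wait for job 4 (finishes hour 23, plus 3-hour gap → hour 26); job 7 (finishes hour 3); job 2 (finishes hour 14). The latest of these is hour 26, so job 5 runs hour 26 to 26 + 4 = hour 30.
Job 6 cannot start until job 5 (finishes hour 30, plus 1-hour gap → hour 31); job 2 (finishes hour 14). The controlling bound is hour 31, so job 6 finishes at 31 + 2 = hour 33.
Every task is finished by hour 33, which is no later than the deadline of 35, so the schedule is feasible.

Yes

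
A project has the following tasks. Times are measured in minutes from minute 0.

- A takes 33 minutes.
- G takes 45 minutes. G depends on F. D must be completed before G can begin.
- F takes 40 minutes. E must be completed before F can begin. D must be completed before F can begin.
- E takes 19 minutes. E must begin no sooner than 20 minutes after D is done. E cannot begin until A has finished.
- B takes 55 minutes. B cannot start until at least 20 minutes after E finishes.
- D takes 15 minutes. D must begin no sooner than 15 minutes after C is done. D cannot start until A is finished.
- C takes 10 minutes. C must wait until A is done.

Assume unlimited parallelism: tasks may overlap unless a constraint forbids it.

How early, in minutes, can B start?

A has no prerequisites, so it starts at minute 0 and finishes at minute 33.
C waits on A (finishes minute 33), so it starts at minute 33 and finishes at 33 + 10 = minute 43.
For D: C (finishes minute 43, plus 15-minute gap → minute 58); A (finishes minute 33). Taking the maximum gives a start of minute 58, and it finishes at 58 + 15 = minute 73.
For E: D (finishes minute 73, plus 20-minute gap → minute 93); A (finishes minute 33). Taking the maximum gives a start of minute 93, and it finishes at 93 + 19 = minute 112.
B waits on E (finishes minute 112, plus 20-minute gap → minute 132), so the earliest it can start is minute 132.

132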